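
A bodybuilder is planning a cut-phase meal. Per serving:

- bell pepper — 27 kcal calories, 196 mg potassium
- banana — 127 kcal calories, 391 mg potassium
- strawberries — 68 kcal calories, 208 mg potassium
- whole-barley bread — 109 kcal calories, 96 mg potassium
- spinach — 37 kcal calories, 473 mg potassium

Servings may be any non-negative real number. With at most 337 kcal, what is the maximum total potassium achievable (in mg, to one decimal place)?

Potassium per kcal: spinach 12.78, bell pepper 7.259, banana 3.079, strawberries 3.059, whole-barley bread 0.8807.
With no serving limits, spend the whole calories allowance on spinach: 337 kcal / 37 kcal × 473 mg = 4308.1 mg.

4308.1 mg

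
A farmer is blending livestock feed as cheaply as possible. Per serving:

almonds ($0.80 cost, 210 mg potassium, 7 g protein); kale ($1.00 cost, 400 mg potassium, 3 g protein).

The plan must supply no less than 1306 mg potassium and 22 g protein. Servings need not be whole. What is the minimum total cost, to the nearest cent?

$3.88

Two binding constraints pin down two serving amounts, so the optimal mix uses at most two foods. The candidates are each food alone (scaled to the tighter of potassium/protein) and each pair with both constraints tight.
almonds only: max(1306/210, 22/7) = 6.219 servings → $4.98.
kale only: max(1306/400, 22/3) = 7.333 servings → $7.33.
almonds + kale with both tight: 2.25 servings and 2.084 servings → $3.88.
Cheapest feasible corner: $3.88.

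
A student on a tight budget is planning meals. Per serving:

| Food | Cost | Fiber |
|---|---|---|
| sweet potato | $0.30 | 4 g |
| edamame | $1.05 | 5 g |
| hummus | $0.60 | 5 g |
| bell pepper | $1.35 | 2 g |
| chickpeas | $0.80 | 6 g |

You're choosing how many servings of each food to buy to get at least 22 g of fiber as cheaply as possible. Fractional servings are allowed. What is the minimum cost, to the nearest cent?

Cost per g of fiber: sweet potato $0.0750, hummus $0.1200, chickpeas $0.1333, edamame $0.2100, bell pepper $0.6750.
With no serving limits, use only sweet potato: 22 g / 4 g = 5.5 servings × $0.30 = $1.65.

$1.65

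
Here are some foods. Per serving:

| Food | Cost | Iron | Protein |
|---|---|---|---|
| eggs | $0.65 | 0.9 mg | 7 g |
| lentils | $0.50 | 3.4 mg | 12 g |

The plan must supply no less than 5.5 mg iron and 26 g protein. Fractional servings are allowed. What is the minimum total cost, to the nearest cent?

$1.08

The cheapest plan sits at a corner of the feasible region — with two constraints it uses at most two foods.
eggs only: max(5.5/0.9, 26/7) = 6.111 servings → $3.97.
lentils only: max(5.5/3.4, 26/12) = 2.167 servings → $1.08.
eggs + lentils with both tight: 1.723 servings and 1.162 servings → $1.70.
Cheapest feasible corner: $1.08.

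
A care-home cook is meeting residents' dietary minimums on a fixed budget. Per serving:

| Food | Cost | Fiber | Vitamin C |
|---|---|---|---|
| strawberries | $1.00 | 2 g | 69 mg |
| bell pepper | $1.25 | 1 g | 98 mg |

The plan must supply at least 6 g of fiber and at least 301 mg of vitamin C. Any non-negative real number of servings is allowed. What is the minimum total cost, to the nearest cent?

Compare the cost at each extreme point of the feasible region.
strawberries only: max(6/2, 301/69) = 4.362 servings → $4.36.
bell pepper only: max(6/1, 301/98) = 6 servings → $7.50.
strawberries + bell pepper with both tight: 2.26 servings and 1.48 servings → $4.11.
The minimum over all feasible corners is $4.11.

$4.11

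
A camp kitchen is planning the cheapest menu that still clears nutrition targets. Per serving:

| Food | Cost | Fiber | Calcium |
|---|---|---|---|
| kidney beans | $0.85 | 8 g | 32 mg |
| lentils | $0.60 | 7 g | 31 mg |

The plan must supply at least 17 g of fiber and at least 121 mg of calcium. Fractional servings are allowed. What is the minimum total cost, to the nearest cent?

$2.34

A basic optimal solution has at most two foods positive. Try each food alone and each pair with both targets met exactly.
kidney beans only: max(17/8, 121/32) = 3.781 servings → $3.21.
lentils only: max(17/7, 121/31) = 3.903 servings → $2.34.
kidney beans + lentils with both targets exact would need a negative amount; discard.
The minimum over all feasible corners is $2.34.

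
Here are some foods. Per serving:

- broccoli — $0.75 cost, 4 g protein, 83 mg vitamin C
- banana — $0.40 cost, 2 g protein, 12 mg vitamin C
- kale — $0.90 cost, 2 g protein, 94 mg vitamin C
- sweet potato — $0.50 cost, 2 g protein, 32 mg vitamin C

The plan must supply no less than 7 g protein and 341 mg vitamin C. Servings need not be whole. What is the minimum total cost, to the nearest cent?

Compare the cost at each extreme point of the feasible region.
broccoli only: max(7/4, 341/83) = 4.108 servings → $3.08.
banana only: max(7/2, 341/12) = 28.42 servings → $11.37.
kale only: max(7/2, 341/94) = 3.628 servings → $3.26.
sweet potato only: max(7/2, 341/32) = 10.66 servings → $5.33.
broccoli + banana: intersection lies outside the first quadrant.
broccoli + kale: the both-tight solution has a negative serving — not a feasible corner.
broccoli + sweet potato with both targets exact would need a negative amount; discard.
banana + kale with both targets exact would need a negative amount; discard.
banana + sweet potato: the both-tight solution has a negative serving — not a feasible corner.
kale + sweet potato with both targets exact would need a negative amount; discard.
So the least-cost plan costs $3.08.

$3.08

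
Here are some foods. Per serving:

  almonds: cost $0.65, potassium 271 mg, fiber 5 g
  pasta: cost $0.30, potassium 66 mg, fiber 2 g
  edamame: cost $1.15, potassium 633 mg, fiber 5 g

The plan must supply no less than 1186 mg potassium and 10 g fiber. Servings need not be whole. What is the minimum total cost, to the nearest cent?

Check every corner: each single food scaled to meet both minima, and each pair solved so both constraints bind.
almonds only: max(1186/271, 10/5) = 4.376 servings → $2.84.
pasta only: max(1186/66, 10/2) = 17.97 servings → $5.39.
edamame only: max(1186/633, 10/5) = 2 servings → $2.30.
almonds + pasta: intersection lies outside the first quadrant.
almonds + edamame with both tight: 0.221 servings and 1.779 servings → $2.19.
pasta + edamame with both tight: 0.4274 servings and 1.829 servings → $2.23.
The minimum over all feasible corners is $2.19.

$2.19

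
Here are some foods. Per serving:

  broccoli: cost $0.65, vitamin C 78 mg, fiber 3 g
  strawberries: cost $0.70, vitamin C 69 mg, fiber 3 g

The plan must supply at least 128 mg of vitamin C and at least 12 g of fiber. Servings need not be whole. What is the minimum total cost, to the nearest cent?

$2.60

With two linear requirements the optimum uses one or two foods; enumerate the corners.
broccoli only: max(128/78, 12/3) = 4 servings → $2.60.
strawberries only: max(128/69, 12/3) = 4 servings → $2.80.
broccoli + strawberries: the both-tight solution has a negative serving — not a feasible corner.
So the least-cost plan costs $2.60.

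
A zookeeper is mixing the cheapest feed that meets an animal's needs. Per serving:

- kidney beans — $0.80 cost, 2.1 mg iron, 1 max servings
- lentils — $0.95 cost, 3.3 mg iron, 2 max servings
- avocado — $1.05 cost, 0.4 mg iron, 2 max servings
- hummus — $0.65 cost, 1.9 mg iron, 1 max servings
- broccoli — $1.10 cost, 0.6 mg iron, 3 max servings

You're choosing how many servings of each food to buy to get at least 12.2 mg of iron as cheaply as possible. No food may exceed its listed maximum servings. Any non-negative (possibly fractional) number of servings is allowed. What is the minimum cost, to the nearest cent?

$6.28

Cost per mg of iron: lentils $0.2879, hummus $0.3421, kidney beans $0.3810, broccoli $1.8333, avocado $2.6250.
Take 2 servings of lentils: +6.6 mg iron for $1.90 (total $1.90, still need 5.6 mg).
Take 1 serving of hummus: +1.9 mg iron for $0.65 (total $2.55, still need 3.7 mg).
Take 1 serving of kidney beans: +2.1 mg iron for $0.80 (total $3.35, still need 1.6 mg).
Take 2.667 servings of broccoli: +1.6 mg iron for $2.93 (total $6.28, still need 0.0 mg).
Greedy by cheapest-per-mg is optimal for a single linear constraint, so the minimum cost is $6.28.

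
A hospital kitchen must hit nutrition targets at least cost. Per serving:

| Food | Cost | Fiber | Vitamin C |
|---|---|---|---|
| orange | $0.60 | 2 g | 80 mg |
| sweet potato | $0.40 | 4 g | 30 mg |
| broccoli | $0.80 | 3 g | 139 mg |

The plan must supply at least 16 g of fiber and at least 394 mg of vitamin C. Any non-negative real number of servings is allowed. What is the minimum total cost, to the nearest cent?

$2.78

Minimising a linear cost over {fiber ≥ 16, vitamin C ≥ 394, servings ≥ 0} — the optimum is at a vertex, using one or two foods.
orange only: max(16/2, 394/80) = 8 servings → $4.80.
sweet potato only: max(16/4, 394/30) = 13.13 servings → $5.25.
broccoli only: max(16/3, 394/139) = 5.333 servings → $4.27.
orange + sweet potato with both tight: 4.215 servings and 1.892 servings → $3.29.
orange + broccoli with both targets exact would need a negative amount; discard.
sweet potato + broccoli with both tight: 2.236 servings and 2.352 servings → $2.78.
So the least-cost plan costs $2.78.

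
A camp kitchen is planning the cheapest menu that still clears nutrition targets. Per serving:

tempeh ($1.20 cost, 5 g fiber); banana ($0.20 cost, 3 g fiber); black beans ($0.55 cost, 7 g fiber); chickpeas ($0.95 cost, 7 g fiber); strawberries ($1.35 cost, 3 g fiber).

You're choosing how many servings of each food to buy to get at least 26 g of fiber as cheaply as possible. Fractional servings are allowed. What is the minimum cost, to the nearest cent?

$1.73

Cost per g of fiber: banana $0.0667, black beans $0.0786, chickpeas $0.1357, tempeh $0.2400, strawberries $0.4500.
With no serving limits, use only banana: 26 g / 3 g = 8.667 servings × $0.20 = $1.73.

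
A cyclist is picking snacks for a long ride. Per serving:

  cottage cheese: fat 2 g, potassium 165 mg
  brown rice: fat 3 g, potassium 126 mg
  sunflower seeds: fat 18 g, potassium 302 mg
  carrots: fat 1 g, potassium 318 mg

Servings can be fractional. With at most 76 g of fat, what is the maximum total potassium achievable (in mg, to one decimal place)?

Potassium per g fat: carrots 318, cottage cheese 82.5, brown rice 42, sunflower seeds 16.78.
With no serving limits, spend the whole fat allowance on carrots: 76 g / 1 g × 318 mg = 24168.0 mg.

24168.0 mg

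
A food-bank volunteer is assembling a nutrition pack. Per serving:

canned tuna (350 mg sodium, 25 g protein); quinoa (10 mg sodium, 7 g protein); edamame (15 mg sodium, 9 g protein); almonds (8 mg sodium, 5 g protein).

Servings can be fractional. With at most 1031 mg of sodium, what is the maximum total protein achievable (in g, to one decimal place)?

721.7 g

Protein per mg sodium: quinoa 0.7, almonds 0.625, edamame 0.6, canned tuna 0.07143.
With no serving limits, spend the whole sodium allowance on quinoa: 1031 mg / 10 mg × 7 g = 721.7 g.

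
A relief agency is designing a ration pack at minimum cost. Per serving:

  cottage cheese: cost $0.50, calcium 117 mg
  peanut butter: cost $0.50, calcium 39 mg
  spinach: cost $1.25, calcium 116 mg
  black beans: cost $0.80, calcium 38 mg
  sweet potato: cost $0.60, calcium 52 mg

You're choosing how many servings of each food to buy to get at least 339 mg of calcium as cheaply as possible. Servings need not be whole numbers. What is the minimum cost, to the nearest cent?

Cost per mg of calcium: cottage cheese $0.0043, spinach $0.0108, sweet potato $0.0115, peanut butter $0.0128, black beans $0.0211.
With no serving limits, use only cottage cheese: 339 mg / 117 mg = 2.897 servings × $0.50 = $1.45.

$1.45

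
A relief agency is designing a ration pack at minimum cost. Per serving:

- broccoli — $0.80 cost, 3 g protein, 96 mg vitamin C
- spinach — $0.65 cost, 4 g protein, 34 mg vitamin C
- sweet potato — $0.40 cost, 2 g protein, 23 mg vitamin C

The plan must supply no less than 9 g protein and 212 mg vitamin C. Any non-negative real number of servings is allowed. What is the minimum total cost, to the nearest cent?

broccoli only: max(9/3, 212/96) = 3 servings → $2.40.
spinach only: max(9/4, 212/34) = 6.235 servings → $4.05.
sweet potato only: max(9/2, 212/23) = 9.217 servings → $3.69.
broccoli + spinach with both tight: 1.922 servings and 0.8085 servings → $2.06.
broccoli + sweet potato with both tight: 1.764 servings and 1.854 servings → $2.15.
spinach + sweet potato: the both-tight solution has a negative serving — not a feasible corner.
Cheapest feasible corner: $2.06.

$2.06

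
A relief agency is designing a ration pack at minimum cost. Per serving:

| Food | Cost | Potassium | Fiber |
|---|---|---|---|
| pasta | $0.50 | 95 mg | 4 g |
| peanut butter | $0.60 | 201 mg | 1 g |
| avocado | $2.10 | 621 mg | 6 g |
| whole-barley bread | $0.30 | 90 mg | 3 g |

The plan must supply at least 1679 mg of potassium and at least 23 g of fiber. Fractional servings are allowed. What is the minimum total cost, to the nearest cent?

An LP optimum is at a vertex; with two nutrient constraints at most two foods are used. Check each candidate.
pasta only: max(1679/95, 23/4) = 17.67 servings → $8.84.
peanut butter only: max(1679/201, 23/1) = 23 servings → $13.80.
avocado only: max(1679/621, 23/6) = 3.833 servings → $8.05.
whole-barley bread only: max(1679/90, 23/3) = 18.66 servings → $5.60.
pasta + peanut butter with both tight: 4.152 servings and 6.391 servings → $5.91.
pasta + avocado with both tight: 2.199 servings and 2.367 servings → $6.07.
pasta + whole-barley bread with both targets exact would need a negative amount; discard.
peanut butter + avocado with both targets exact would need a negative amount; discard.
peanut butter + whole-barley bread with both tight: 5.784 servings and 5.739 servings → $5.19.
avocado + whole-barley bread with both tight: 2.243 servings and 3.181 servings → $5.66.
Cheapest feasible corner: $5.19.

$5.19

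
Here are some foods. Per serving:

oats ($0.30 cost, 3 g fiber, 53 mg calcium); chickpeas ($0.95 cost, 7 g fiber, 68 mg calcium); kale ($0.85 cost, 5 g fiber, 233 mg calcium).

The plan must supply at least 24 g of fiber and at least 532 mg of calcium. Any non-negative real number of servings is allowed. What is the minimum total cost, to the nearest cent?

oats only: max(24/3, 532/53) = 10.04 servings → $3.01.
chickpeas only: max(24/7, 532/68) = 7.824 servings → $7.43.
kale only: max(24/5, 532/233) = 4.8 servings → $4.08.
oats + chickpeas with both targets exact would need a negative amount; discard.
oats + kale with both tight: 6.756 servings and 0.7465 servings → $2.66.
chickpeas + kale with both tight: 2.271 servings and 1.62 servings → $3.53.
The minimum over all feasible corners is $2.66.

$2.66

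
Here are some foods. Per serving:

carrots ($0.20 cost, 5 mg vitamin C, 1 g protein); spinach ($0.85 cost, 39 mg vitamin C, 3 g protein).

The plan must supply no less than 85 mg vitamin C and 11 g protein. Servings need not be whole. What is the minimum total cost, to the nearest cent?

$2.51

Compare the cost at each extreme point of the feasible region.
carrots only: max(85/5, 11/1) = 17 servings → $3.40.
spinach only: max(85/39, 11/3) = 3.667 servings → $3.12.
carrots + spinach with both tight: 7.25 servings and 1.25 servings → $2.51.
Cheapest feasible corner: $2.51.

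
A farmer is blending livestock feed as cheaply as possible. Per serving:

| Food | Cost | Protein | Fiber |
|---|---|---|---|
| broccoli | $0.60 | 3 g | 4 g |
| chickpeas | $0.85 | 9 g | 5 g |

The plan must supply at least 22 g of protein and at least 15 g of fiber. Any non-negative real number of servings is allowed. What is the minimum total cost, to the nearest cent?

$2.45

At the optimum either one food covers both requirements or two foods hit both targets exactly; no other combination can be cheaper.
broccoli only: max(22/3, 15/4) = 7.333 servings → $4.40.
chickpeas only: max(22/9, 15/5) = 3 servings → $2.55.
broccoli + chickpeas with both tight: 1.19 servings and 2.048 servings → $2.45.
The minimum over all feasible corners is $2.45.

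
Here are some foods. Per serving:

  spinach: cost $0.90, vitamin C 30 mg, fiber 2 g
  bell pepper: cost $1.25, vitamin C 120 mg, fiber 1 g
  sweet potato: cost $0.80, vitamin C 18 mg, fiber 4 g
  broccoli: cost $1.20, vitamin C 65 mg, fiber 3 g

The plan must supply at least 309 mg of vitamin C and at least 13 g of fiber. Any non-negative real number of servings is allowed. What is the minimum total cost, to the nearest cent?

A basic optimal solution has at most two foods positive. Try each food alone and each pair with both targets met exactly.
spinach only: max(309/30, 13/2) = 10.3 servings → $9.27.
bell pepper only: max(309/120, 13/1) = 13 servings → $16.25.
sweet potato only: max(309/18, 13/4) = 17.17 servings → $13.73.
broccoli only: max(309/65, 13/3) = 4.754 servings → $5.70.
spinach + bell pepper with both tight: 5.957 servings and 1.086 servings → $6.72.
spinach + sweet potato: the both-tight solution has a negative serving — not a feasible corner.
spinach + broccoli: the both-tight solution has a negative serving — not a feasible corner.
bell pepper + sweet potato with both tight: 2.169 servings and 2.708 servings → $4.88.
bell pepper + broccoli with both tight: 0.278 servings and 4.241 servings → $5.44.
sweet potato + broccoli with both targets exact would need a negative amount; discard.
Cheapest feasible corner: $4.88.

$4.88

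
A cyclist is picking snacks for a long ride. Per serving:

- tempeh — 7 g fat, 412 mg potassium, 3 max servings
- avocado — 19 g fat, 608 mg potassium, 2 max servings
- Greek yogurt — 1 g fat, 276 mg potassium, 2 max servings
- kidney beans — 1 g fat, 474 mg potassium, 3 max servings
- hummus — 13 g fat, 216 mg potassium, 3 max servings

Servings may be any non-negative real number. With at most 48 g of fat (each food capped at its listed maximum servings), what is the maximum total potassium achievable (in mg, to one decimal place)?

3914.0 mg

Potassium per g fat: kidney beans 474, Greek yogurt 276, tempeh 58.86, avocado 32, hummus 16.62.
Take 3 servings of kidney beans: uses 3 g fat, +1422.0 mg potassium (running total 1422.0 mg).
Take 2 servings of Greek yogurt: uses 2 g fat, +552.0 mg potassium (running total 1974.0 mg).
Take 3 servings of tempeh: uses 21 g fat, +1236.0 mg potassium (running total 3210.0 mg).
Take 1.158 servings of avocado: uses 22 g fat, +704.0 mg potassium (running total 3914.0 mg).
Filling greedily by potassium-per-g fat is optimal for one linear limit, giving 3914.0 mg.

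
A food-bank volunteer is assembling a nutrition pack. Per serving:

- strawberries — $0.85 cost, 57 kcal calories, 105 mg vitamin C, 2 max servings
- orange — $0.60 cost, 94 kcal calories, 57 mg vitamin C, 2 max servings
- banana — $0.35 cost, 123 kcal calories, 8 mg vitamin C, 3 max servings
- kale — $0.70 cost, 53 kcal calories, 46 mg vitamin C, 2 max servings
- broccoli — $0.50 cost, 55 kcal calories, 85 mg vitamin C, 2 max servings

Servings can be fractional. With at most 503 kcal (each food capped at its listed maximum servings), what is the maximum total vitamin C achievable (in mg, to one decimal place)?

Vitamin C per kcal: strawberries 1.842, broccoli 1.545, kale 0.8679, orange 0.6064, banana 0.06504.
Take 2 servings of strawberries: uses 114 kcal, +210.0 mg vitamin C (running total 210.0 mg).
Take 2 servings of broccoli: uses 110 kcal, +170.0 mg vitamin C (running total 380.0 mg).
Take 2 servings of kale: uses 106 kcal, +92.0 mg vitamin C (running total 472.0 mg).
Take 1.84 servings of orange: uses 173 kcal, +104.9 mg vitamin C (running total 576.9 mg).
Filling greedily by vitamin C-per-kcal is optimal for one linear limit, giving 576.9 mg.

576.9 mg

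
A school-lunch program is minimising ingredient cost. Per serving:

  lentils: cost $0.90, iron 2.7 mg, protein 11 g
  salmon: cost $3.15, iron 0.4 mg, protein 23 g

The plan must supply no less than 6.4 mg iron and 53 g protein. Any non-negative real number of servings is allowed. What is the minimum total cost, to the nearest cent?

With two linear requirements the optimum uses one or two foods; enumerate the corners.
lentils only: max(6.4/2.7, 53/11) = 4.818 servings → $4.34.
salmon only: max(6.4/0.4, 53/23) = 16 servings → $50.40.
lentils + salmon with both tight: 2.184 servings and 1.26 servings → $5.93.
The minimum over all feasible corners is $4.34.

$4.34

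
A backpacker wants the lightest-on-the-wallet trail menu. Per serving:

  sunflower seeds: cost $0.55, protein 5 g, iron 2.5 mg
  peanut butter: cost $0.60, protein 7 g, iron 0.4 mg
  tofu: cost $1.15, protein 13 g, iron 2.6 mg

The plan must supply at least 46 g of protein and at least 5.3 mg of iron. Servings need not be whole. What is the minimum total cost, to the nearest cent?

A basic optimal solution has at most two foods positive. Try each food alone and each pair with both targets met exactly.
sunflower seeds only: max(46/5, 5.3/2.5) = 9.2 servings → $5.06.
peanut butter only: max(46/7, 5.3/0.4) = 13.25 servings → $7.95.
tofu only: max(46/13, 5.3/2.6) = 3.538 servings → $4.07.
sunflower seeds + peanut butter with both tight: 1.206 servings and 5.71 servings → $4.09.
sunflower seeds + tofu: intersection lies outside the first quadrant.
peanut butter + tofu with both tight: 3.9 servings and 1.438 servings → $3.99.
Cheapest feasible corner: $3.99.

$3.99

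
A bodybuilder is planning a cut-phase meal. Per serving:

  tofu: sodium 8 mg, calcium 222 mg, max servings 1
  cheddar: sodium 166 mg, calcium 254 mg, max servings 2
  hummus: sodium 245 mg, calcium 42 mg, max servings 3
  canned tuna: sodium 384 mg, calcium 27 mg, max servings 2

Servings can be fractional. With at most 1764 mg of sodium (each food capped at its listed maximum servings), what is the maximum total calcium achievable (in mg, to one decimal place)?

904.4 mg

Calcium per mg sodium: tofu 27.75, cheddar 1.53, hummus 0.1714, canned tuna 0.07031.
Take 1 serving of tofu: uses 8 mg sodium, +222.0 mg calcium (running total 222.0 mg).
Take 2 servings of cheddar: uses 332 mg sodium, +508.0 mg calcium (running total 730.0 mg).
Take 3 servings of hummus: uses 735 mg sodium, +126.0 mg calcium (running total 856.0 mg).
Take 1.794 servings of canned tuna: uses 689 mg sodium, +48.4 mg calcium (running total 904.4 mg).
Filling greedily by calcium-per-mg sodium is optimal for one linear limit, giving 904.4 mg.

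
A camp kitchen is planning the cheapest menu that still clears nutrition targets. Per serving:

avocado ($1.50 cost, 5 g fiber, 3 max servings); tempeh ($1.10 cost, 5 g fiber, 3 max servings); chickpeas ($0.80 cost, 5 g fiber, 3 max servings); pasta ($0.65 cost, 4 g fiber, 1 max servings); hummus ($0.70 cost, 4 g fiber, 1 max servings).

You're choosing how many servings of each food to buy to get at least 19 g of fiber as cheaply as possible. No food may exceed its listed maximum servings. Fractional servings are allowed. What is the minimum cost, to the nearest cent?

Cost per g of fiber: chickpeas $0.1600, pasta $0.1625, hummus $0.1750, tempeh $0.2200, avocado $0.3000.
Take 3 servings of chickpeas: +15.0 g fiber for $2.40 (total $2.40, still need 4.0 g).
Take 1 serving of pasta: +4.0 g fiber for $0.65 (total $3.05, still need 0.0 g).
Filling from the cheapest source first is optimal under one linear minimum: $3.05.

$3.05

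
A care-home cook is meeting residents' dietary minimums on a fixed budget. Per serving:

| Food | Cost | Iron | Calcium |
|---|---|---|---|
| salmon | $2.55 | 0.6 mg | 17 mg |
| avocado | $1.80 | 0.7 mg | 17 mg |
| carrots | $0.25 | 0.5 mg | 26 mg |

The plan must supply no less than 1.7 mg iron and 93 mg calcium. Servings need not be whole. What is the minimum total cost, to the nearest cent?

Check every corner: each single food scaled to meet both minima, and each pair solved so both constraints bind.
salmon only: max(1.7/0.6, 93/17) = 5.471 servings → $13.95.
avocado only: max(1.7/0.7, 93/17) = 5.471 servings → $9.85.
carrots only: max(1.7/0.5, 93/26) = 3.577 servings → $0.89.
salmon + avocado: intersection lies outside the first quadrant.
salmon + carrots: the both-tight solution has a negative serving — not a feasible corner.
avocado + carrots with both targets exact would need a negative amount; discard.
Cheapest feasible corner: $0.89.

$0.89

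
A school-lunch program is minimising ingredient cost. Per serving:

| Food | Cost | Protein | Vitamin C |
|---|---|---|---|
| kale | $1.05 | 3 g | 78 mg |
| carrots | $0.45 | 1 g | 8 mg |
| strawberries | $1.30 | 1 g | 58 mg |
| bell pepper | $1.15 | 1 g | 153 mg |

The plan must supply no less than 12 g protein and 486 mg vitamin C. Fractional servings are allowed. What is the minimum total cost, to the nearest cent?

$5.30

An LP optimum is at a vertex; with two nutrient constraints at most two foods are used. Check each candidate.
kale only: max(12/3, 486/78) = 6.231 servings → $6.54.
carrots only: max(12/1, 486/8) = 60.75 servings → $27.34.
strawberries only: max(12/1, 486/58) = 12 servings → $15.60.
bell pepper only: max(12/1, 486/153) = 12 servings → $13.80.
kale + carrots with both targets exact would need a negative amount; discard.
kale + strawberries with both tight: 2.188 servings and 5.438 servings → $9.37.
kale + bell pepper with both tight: 3.543 servings and 1.37 servings → $5.30.
carrots + strawberries with both tight: 4.2 servings and 7.8 servings → $12.03.
carrots + bell pepper with both tight: 9.31 servings and 2.69 servings → $7.28.
strawberries + bell pepper: intersection lies outside the first quadrant.
Cheapest feasible corner: $5.30.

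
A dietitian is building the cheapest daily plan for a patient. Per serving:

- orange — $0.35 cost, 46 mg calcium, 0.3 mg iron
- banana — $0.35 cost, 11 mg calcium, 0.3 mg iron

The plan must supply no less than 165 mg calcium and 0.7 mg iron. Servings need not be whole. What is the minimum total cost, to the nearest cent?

Two binding constraints pin down two serving amounts, so the optimal mix uses at most two foods. The candidates are each food alone (scaled to the tighter of calcium/iron) and each pair with both constraints tight.
orange only: max(165/46, 0.7/0.3) = 3.587 servings → $1.26.
banana only: max(165/11, 0.7/0.3) = 15 servings → $5.25.
orange + banana: intersection lies outside the first quadrant.
So the least-cost plan costs $1.26.

$1.26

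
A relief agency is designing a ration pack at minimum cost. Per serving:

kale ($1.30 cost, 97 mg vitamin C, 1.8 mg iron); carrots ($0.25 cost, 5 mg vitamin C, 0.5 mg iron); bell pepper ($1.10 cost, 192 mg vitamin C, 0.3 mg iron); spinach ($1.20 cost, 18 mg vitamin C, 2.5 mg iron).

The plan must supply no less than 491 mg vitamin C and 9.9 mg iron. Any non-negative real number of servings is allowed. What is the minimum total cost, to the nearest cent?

$6.87

This is a tiny linear program; its minimum lies at a vertex of the feasible set. List the vertices and price them.
kale only: max(491/97, 9.9/1.8) = 5.5 servings → $7.15.
carrots only: max(491/5, 9.9/0.5) = 98.2 servings → $24.55.
bell pepper only: max(491/192, 9.9/0.3) = 33 servings → $36.30.
spinach only: max(491/18, 9.9/2.5) = 27.28 servings → $32.73.
kale + carrots with both tight: 4.962 servings and 1.937 servings → $6.93.
kale + bell pepper: the both-tight solution has a negative serving — not a feasible corner.
kale + spinach with both tight: 4.994 servings and 0.3641 servings → $6.93.
carrots + bell pepper with both tight: 18.56 servings and 2.074 servings → $6.92.
carrots + spinach: the both-tight solution has a negative serving — not a feasible corner.
bell pepper + spinach with both tight: 2.211 servings and 3.695 servings → $6.87.
The minimum over all feasible corners is $6.87.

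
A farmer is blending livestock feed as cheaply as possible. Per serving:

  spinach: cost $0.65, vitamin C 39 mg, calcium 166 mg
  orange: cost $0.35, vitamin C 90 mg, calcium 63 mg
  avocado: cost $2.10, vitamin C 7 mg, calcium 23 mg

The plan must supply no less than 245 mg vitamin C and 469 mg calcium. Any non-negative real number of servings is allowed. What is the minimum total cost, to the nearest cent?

Compare the cost at each extreme point of the feasible region.
spinach only: max(245/39, 469/166) = 6.282 servings → $4.08.
orange only: max(245/90, 469/63) = 7.444 servings → $2.61.
avocado only: max(245/7, 469/23) = 35 servings → $73.50.
spinach + orange with both tight: 2.145 servings and 1.793 servings → $2.02.
spinach + avocado: the both-tight solution has a negative serving — not a feasible corner.
orange + avocado with both tight: 1.444 servings and 16.44 servings → $35.02.
So the least-cost plan costs $2.02.

$2.02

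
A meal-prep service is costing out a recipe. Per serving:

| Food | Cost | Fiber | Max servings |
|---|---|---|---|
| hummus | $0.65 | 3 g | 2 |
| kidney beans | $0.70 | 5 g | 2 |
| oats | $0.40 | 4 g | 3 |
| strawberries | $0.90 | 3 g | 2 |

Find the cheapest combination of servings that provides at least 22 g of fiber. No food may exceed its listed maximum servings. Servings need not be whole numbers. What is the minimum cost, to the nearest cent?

Cost per g of fiber: oats $0.1000, kidney beans $0.1400, hummus $0.2167, strawberries $0.3000.
Take 3 servings of oats: +12.0 g fiber for $1.20 (total $1.20, still need 10.0 g).
Take 2 servings of kidney beans: +10.0 g fiber for $1.40 (total $2.60, still need 0.0 g).
Greedy by cheapest-per-g is optimal for a single linear constraint, so the minimum cost is $2.60.

$2.60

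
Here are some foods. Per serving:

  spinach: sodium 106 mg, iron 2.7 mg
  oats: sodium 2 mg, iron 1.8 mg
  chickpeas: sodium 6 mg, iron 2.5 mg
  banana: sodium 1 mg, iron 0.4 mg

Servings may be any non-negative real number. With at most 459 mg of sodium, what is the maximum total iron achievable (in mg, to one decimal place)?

413.1 mg

Iron per mg sodium: oats 0.9, chickpeas 0.4167, banana 0.4, spinach 0.02547.
With no serving limits, spend the whole sodium allowance on oats: 459 mg / 2 mg × 1.8 mg = 413.1 mg.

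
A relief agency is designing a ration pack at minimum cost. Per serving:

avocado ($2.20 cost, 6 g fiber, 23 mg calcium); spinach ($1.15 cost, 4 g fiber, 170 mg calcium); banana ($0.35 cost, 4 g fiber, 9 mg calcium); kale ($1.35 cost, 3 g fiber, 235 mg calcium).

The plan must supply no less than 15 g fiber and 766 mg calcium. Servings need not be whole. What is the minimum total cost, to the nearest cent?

avocado only: max(15/6, 766/23) = 33.3 servings → $73.27.
spinach only: max(15/4, 766/170) = 4.506 servings → $5.18.
banana only: max(15/4, 766/9) = 85.11 servings → $29.79.
kale only: max(15/3, 766/235) = 5 servings → $6.75.
avocado + spinach: intersection lies outside the first quadrant.
avocado + banana: the both-tight solution has a negative serving — not a feasible corner.
avocado + kale with both tight: 0.915 servings and 3.17 servings → $6.29.
spinach + banana: intersection lies outside the first quadrant.
spinach + kale with both tight: 2.853 servings and 1.195 servings → $4.90.
banana + kale with both tight: 1.344 servings and 3.208 servings → $4.80.
The minimum over all feasible corners is $4.80.

$4.80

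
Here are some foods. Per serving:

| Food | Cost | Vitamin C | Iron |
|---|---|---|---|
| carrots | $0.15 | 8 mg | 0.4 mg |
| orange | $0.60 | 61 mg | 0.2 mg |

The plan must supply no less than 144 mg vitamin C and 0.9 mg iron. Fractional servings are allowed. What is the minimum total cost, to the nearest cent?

$1.50

Minimising a linear cost over {vitamin C ≥ 144, iron ≥ 0.9, servings ≥ 0} — the optimum is at a vertex, using one or two foods.
carrots only: max(144/8, 0.9/0.4) = 18 servings → $2.70.
orange only: max(144/61, 0.9/0.2) = 4.5 servings → $2.70.
carrots + orange with both tight: 1.145 servings and 2.211 servings → $1.50.
Cheapest feasible corner: $1.50.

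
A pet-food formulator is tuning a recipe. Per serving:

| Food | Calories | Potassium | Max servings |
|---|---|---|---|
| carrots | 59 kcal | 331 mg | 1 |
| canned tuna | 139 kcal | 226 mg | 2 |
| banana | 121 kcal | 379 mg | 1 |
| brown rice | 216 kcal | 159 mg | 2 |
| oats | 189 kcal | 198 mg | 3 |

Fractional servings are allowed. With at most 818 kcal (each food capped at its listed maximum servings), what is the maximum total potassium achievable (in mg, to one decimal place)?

Potassium per kcal: carrots 5.61, banana 3.132, canned tuna 1.626, oats 1.048, brown rice 0.7361.
Take 1 serving of carrots: uses 59 kcal, +331.0 mg potassium (running total 331.0 mg).
Take 1 serving of banana: uses 121 kcal, +379.0 mg potassium (running total 710.0 mg).
Take 2 servings of canned tuna: uses 278 kcal, +452.0 mg potassium (running total 1162.0 mg).
Take 1.905 servings of oats: uses 360 kcal, +377.1 mg potassium (running total 1539.1 mg).
Greedy by best ratio exhausts the calories allowance optimally: 1539.1 mg.

1539.1 mg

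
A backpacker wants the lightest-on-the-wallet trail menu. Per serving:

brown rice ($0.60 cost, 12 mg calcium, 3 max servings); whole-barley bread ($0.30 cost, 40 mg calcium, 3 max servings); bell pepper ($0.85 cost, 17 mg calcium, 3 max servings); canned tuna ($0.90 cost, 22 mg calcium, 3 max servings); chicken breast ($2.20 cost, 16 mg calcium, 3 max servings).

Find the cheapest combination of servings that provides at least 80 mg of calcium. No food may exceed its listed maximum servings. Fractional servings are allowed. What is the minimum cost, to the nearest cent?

Cost per mg of calcium: whole-barley bread $0.0075, canned tuna $0.0409, brown rice $0.0500, bell pepper $0.0500, chicken breast $0.1375.
Take 2 servings of whole-barley bread: +80.0 mg calcium for $0.60 (total $0.60, still need 0.0 mg).
Filling from the cheapest source first is optimal under one linear minimum: $0.60.

$0.60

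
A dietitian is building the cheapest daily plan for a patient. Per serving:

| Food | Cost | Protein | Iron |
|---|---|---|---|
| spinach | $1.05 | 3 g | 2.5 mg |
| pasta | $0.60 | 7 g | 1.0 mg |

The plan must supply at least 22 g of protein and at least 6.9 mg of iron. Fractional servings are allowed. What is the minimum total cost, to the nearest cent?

$3.32

Check every corner: each single food scaled to meet both minima, and each pair solved so both constraints bind.
spinach only: max(22/3, 6.9/2.5) = 7.333 servings → $7.70.
pasta only: max(22/7, 6.9/1.0) = 6.9 servings → $4.14.
spinach + pasta with both tight: 1.814 servings and 2.366 servings → $3.32.
Cheapest feasible corner: $3.32.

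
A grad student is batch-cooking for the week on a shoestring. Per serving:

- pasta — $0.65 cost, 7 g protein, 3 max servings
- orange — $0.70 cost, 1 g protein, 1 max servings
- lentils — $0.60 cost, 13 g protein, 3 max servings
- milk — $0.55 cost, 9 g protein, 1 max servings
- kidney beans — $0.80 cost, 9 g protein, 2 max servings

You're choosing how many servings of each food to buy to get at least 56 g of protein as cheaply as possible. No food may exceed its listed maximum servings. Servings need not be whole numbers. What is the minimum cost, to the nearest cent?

$3.06

Cost per g of protein: lentils $0.0462, milk $0.0611, kidney beans $0.0889, pasta $0.0929, orange $0.7000.
Take 3 servings of lentils: +39.0 g protein for $1.80 (total $1.80, still need 17.0 g).
Take 1 serving of milk: +9.0 g protein for $0.55 (total $2.35, still need 8.0 g).
Take 0.8889 servings of kidney beans: +8.0 g protein for $0.71 (total $3.06, still need 0.0 g).
Filling from the cheapest source first is optimal under one linear minimum: $3.06.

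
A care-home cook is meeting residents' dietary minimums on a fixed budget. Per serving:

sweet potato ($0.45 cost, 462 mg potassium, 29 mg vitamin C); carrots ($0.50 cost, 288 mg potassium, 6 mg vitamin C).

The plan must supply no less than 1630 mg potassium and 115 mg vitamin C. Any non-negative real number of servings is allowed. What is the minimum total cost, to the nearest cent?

$1.78

sweet potato only: max(1630/462, 115/29) = 3.966 servings → $1.78.
carrots only: max(1630/288, 115/6) = 19.17 servings → $9.58.
sweet potato + carrots: intersection lies outside the first quadrant.
Cheapest feasible corner: $1.78.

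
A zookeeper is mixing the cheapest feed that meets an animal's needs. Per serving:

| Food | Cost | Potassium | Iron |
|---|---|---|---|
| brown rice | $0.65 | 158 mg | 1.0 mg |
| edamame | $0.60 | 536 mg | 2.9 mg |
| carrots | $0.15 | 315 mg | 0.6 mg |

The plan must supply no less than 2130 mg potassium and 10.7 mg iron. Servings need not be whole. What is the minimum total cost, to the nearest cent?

Compare the cost at each extreme point of the feasible region.
brown rice only: max(2130/158, 10.7/1.0) = 13.48 servings → $8.76.
edamame only: max(2130/536, 10.7/2.9) = 3.974 servings → $2.38.
carrots only: max(2130/315, 10.7/0.6) = 17.83 servings → $2.67.
brown rice + edamame: intersection lies outside the first quadrant.
brown rice + carrots with both tight: 9.503 servings and 1.995 servings → $6.48.
edamame + carrots with both tight: 3.535 servings and 0.7464 servings → $2.23.
The minimum over all feasible corners is $2.23.

$2.23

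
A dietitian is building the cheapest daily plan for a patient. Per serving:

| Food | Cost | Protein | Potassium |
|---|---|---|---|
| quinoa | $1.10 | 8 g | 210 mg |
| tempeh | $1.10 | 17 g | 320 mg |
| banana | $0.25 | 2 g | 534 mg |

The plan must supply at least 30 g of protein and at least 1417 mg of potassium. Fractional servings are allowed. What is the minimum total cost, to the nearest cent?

Compare the cost at each extreme point of the feasible region.
quinoa only: max(30/8, 1417/210) = 6.748 servings → $7.42.
tempeh only: max(30/17, 1417/320) = 4.428 servings → $4.87.
banana only: max(30/2, 1417/534) = 15 servings → $3.75.
quinoa + tempeh: intersection lies outside the first quadrant.
quinoa + banana with both tight: 3.423 servings and 1.307 servings → $4.09.
tempeh + banana with both tight: 1.563 servings and 1.717 servings → $2.15.
So the least-cost plan costs $2.15.

$2.15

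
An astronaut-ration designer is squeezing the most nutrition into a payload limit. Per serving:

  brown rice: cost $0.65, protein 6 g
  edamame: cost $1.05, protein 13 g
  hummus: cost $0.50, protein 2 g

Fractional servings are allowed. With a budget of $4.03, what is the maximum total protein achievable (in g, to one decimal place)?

Protein per dollar: edamame 12.38, brown rice 9.231, hummus 4.
With no serving limits, spend the whole cost allowance on edamame: $4.03 / $1.05 × 13 g = 49.9 g.

49.9 g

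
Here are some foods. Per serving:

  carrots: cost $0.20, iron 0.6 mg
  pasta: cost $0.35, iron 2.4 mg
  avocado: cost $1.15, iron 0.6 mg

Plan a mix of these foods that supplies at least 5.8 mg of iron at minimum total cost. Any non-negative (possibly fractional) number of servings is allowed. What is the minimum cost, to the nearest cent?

$0.85

Cost per mg of iron: pasta $0.1458, carrots $0.3333, avocado $1.9167.
With no serving limits, use only pasta: 5.8 mg / 2.4 mg = 2.417 servings × $0.35 = $0.85.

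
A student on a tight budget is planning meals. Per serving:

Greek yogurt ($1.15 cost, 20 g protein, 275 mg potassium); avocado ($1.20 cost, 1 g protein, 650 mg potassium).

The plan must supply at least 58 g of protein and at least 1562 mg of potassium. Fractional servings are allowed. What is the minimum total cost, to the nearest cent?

$4.71

Minimising a linear cost over {protein ≥ 58, potassium ≥ 1562, servings ≥ 0} — the optimum is at a vertex, using one or two foods.
Greek yogurt only: max(58/20, 1562/275) = 5.68 servings → $6.53.
avocado only: max(58/1, 1562/650) = 58 servings → $69.60.
Greek yogurt + avocado with both tight: 2.84 servings and 1.202 servings → $4.71.
The minimum over all feasible corners is $4.71.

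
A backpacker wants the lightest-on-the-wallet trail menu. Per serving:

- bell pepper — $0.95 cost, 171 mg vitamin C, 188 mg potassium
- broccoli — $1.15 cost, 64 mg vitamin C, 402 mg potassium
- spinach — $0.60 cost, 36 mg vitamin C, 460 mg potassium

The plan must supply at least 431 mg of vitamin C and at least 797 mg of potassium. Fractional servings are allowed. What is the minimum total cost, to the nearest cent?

$2.70

Two binding constraints pin down two serving amounts, so the optimal mix uses at most two foods. The candidates are each food alone (scaled to the tighter of vitamin C/potassium) and each pair with both constraints tight.
bell pepper only: max(431/171, 797/188) = 4.239 servings → $4.03.
broccoli only: max(431/64, 797/402) = 6.734 servings → $7.74.
spinach only: max(431/36, 797/460) = 11.97 servings → $7.18.
bell pepper + broccoli with both tight: 2.156 servings and 0.9744 servings → $3.17.
bell pepper + spinach with both tight: 2.359 servings and 0.7686 servings → $2.70.
broccoli + spinach with both targets exact would need a negative amount; discard.
So the least-cost plan costs $2.70.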